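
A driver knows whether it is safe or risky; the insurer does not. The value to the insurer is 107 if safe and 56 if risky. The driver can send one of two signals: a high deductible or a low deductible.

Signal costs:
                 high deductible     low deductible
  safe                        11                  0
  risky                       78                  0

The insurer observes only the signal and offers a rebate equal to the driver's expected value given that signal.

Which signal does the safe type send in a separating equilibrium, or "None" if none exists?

high deductible

Try safe → high deductible, risky → low deductible:
  Under separation the insurer infers type exactly: high deductible → safe (pays 107), low deductible → risky (pays 56).
  Safe: high deductible gives 107 − 11 = 96; low deductible gives 56 − 0 = 56. No deviation. ✓
  Risky: low deductible gives 56 − 0 = 56; high deductible gives 107 − 78 = 29. No deviation. ✓
Both hold — the safe type sends high deductible.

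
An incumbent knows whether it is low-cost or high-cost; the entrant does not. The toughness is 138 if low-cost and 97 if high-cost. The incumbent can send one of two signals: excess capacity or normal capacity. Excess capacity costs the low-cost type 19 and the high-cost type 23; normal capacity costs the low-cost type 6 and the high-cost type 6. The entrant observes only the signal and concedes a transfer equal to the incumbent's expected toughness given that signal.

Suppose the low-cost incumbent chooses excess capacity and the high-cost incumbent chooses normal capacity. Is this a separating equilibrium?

No

Under separation the entrant infers type exactly: excess capacity → low-cost (pays 138), normal capacity → high-cost (pays 97).
Low-cost: excess capacity gives 138 − 19 = 119; normal capacity gives 97 − 6 = 91. No deviation. ✓
High-cost: normal capacity gives 97 − 6 = 91; excess capacity gives 138 − 23 = 115. Would deviate. ✗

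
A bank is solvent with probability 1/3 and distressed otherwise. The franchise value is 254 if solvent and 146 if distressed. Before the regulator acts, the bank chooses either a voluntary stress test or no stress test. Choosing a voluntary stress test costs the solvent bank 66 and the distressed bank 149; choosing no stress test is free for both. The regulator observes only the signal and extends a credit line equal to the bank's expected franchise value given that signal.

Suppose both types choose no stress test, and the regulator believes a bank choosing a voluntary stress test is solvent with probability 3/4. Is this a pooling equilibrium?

At the pooled signal (no stress test) the regulator holds the prior 1/3 and pays 1/3·254 + 2/3·146 = 182. Off-path (stress test) belief 3/4 gives 3/4·254 + 1/4·146 = 227.
Solvent: no stress test gives 182 − 0 = 182; stress test gives 227 − 66 = 161. Stays. ✓
Distressed: no stress test gives 182 − 0 = 182; stress test gives 227 − 149 = 78. Stays. ✓

Yes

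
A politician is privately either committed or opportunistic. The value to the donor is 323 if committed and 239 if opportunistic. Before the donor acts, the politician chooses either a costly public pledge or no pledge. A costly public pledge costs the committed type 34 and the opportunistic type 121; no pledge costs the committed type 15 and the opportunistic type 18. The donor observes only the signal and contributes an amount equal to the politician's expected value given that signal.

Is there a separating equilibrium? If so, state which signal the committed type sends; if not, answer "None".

Try committed → pledge, opportunistic → no pledge:
  Under separation the donor infers type exactly: pledge → committed (pays 323), no pledge → opportunistic (pays 239).
  Committed: pledge gives 323 − 34 = 289; no pledge gives 239 − 15 = 224. No deviation. ✓
  Opportunistic: no pledge gives 239 − 18 = 221; pledge gives 323 − 121 = 202. No deviation. ✓
Both hold — the committed type sends pledge.

pledge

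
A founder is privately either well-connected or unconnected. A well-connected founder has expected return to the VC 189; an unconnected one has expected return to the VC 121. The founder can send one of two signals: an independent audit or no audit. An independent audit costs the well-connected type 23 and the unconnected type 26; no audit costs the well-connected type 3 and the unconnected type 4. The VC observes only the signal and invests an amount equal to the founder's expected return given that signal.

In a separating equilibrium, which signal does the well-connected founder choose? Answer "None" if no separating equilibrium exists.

None

Try well-connected → audit, unconnected → no audit:
  Under separation the VC infers type exactly: audit → well-connected (pays 189), no audit → unconnected (pays 121).
  Well-connected: audit gives 189 − 23 = 166; no audit gives 121 − 3 = 118. No deviation. ✓
  Unconnected: no audit gives 121 − 4 = 117; audit gives 189 − 26 = 163. Would deviate. ✗
Try well-connected → no audit, unconnected → audit:
  Under separation the VC infers type exactly: no audit → well-connected (pays 189), audit → unconnected (pays 121).
  Well-connected: no audit gives 189 − 3 = 186; audit gives 121 − 23 = 98. No deviation. ✓
  Unconnected: audit gives 121 − 26 = 95; no audit gives 189 − 4 = 185. Would deviate. ✗
Neither assignment is incentive-compatible.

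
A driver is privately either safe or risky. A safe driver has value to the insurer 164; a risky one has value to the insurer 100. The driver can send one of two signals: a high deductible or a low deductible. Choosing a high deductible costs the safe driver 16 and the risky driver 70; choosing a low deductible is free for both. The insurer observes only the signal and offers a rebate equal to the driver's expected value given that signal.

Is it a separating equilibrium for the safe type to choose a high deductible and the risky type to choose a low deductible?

If types separate, high deductible earns payment 164 and low deductible earns 100.
Safe: high deductible gives 164 − 16 = 148; low deductible gives 100 − 0 = 100. No deviation. ✓
Risky: low deductible gives 100 − 0 = 100; high deductible gives 164 − 70 = 94. No deviation. ✓
Neither type gains from mimicking the other.

Yes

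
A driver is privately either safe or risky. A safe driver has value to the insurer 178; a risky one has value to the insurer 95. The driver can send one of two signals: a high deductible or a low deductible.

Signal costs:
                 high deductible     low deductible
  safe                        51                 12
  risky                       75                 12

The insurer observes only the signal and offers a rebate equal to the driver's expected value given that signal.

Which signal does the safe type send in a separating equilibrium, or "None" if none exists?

Try safe → high deductible, risky → low deductible:
  If types separate, high deductible earns payment 178 and low deductible earns 95.
  Safe: high deductible gives 178 − 51 = 127; low deductible gives 95 − 12 = 83. No deviation. ✓
  Risky: low deductible gives 95 − 12 = 83; high deductible gives 178 − 75 = 103. Would deviate. ✗
Try safe → low deductible, risky → high deductible:
  If types separate, low deductible earns payment 178 and high deductible earns 95.
  Safe: low deductible gives 178 − 12 = 166; high deductible gives 95 − 51 = 44. No deviation. ✓
  Risky: high deductible gives 95 − 75 = 20; low deductible gives 178 − 12 = 166. Would deviate. ✗
Neither assignment is incentive-compatible.

None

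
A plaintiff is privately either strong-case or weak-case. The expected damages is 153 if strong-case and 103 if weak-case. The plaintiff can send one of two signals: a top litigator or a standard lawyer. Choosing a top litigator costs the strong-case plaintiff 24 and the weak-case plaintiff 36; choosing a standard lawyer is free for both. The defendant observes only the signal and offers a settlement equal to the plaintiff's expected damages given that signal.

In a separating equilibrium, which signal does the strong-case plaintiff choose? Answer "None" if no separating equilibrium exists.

Try strong-case → top litigator, weak-case → standard lawyer:
  Under separation the defendant infers type exactly: top litigator → strong-case (pays 153), standard lawyer → weak-case (pays 103).
  Strong-case: top litigator gives 153 − 24 = 129; standard lawyer gives 103 − 0 = 103. No deviation. ✓
  Weak-case: standard lawyer gives 103 − 0 = 103; top litigator gives 153 − 36 = 117. Would deviate. ✗
Try strong-case → standard lawyer, weak-case → top litigator:
  Under separation the defendant infers type exactly: standard lawyer → strong-case (pays 153), top litigator → weak-case (pays 103).
  Strong-case: standard lawyer gives 153 − 0 = 153; top litigator gives 103 − 24 = 79. No deviation. ✓
  Weak-case: top litigator gives 103 − 36 = 67; standard lawyer gives 153 − 0 = 153. Would deviate. ✗
Neither assignment is incentive-compatible.

None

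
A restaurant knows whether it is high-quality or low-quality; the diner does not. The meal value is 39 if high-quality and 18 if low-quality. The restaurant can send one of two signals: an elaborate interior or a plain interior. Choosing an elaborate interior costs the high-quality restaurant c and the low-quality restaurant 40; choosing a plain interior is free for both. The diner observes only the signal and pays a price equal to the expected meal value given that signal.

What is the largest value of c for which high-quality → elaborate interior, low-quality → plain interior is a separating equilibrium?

Under separation: elaborate interior → high-quality (pays 39); plain interior → low-quality (pays 18).
Low-quality: 18 − 0 = 18 ≥ 39 − 40 = -1. Holds regardless of c. ✓
High-quality: 39 − c ≥ 18 − 0, so c ≤ 39 − 18 = 21.

21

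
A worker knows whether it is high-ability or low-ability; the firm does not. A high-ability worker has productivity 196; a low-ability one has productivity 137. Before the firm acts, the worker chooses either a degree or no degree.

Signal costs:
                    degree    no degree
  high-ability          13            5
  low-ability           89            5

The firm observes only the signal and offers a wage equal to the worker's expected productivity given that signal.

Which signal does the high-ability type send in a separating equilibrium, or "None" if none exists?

Try high-ability → degree, low-ability → no degree:
  Under separation the firm infers type exactly: degree → high-ability (pays 196), no degree → low-ability (pays 137).
  High-ability: degree gives 196 − 13 = 183; no degree gives 137 − 5 = 132. No deviation. ✓
  Low-ability: no degree gives 137 − 5 = 132; degree gives 196 − 89 = 107. No deviation. ✓
Both hold — the high-ability type sends degree.

degree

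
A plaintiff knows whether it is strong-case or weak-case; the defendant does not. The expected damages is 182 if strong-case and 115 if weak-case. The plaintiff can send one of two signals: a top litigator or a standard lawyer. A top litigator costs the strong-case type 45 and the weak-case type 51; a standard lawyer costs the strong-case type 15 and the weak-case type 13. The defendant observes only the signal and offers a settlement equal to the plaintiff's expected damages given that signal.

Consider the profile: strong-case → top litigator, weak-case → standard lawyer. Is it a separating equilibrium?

Under separation the defendant infers type exactly: top litigator → strong-case (pays 182), standard lawyer → weak-case (pays 115).
Strong-case: top litigator gives 182 − 45 = 137; standard lawyer gives 115 − 15 = 100. No deviation. ✓
Weak-case: standard lawyer gives 115 − 13 = 102; top litigator gives 182 − 51 = 131. Would deviate. ✗

No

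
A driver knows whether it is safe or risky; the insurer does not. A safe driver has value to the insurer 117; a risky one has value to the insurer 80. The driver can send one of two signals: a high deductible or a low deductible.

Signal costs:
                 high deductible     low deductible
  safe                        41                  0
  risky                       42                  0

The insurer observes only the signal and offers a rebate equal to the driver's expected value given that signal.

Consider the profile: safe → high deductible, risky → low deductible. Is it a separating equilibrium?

No

If types separate, high deductible earns payment 117 and low deductible earns 80.
Safe: high deductible gives 117 − 41 = 76; low deductible gives 80 − 0 = 80. Would deviate. ✗
Risky: low deductible gives 80 − 0 = 80; high deductible gives 117 − 42 = 75. No deviation. ✓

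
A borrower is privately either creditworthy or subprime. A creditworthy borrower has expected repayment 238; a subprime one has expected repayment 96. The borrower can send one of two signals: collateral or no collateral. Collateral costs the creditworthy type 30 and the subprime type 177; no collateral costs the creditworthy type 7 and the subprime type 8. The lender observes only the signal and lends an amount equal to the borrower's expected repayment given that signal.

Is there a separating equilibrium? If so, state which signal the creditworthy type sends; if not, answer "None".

Try creditworthy → collateral, subprime → no collateral:
  If types separate, collateral earns payment 238 and no collateral earns 96.
  Creditworthy: collateral gives 238 − 30 = 208; no collateral gives 96 − 7 = 89. No deviation. ✓
  Subprime: no collateral gives 96 − 8 = 88; collateral gives 238 − 177 = 61. No deviation. ✓
Both hold — the creditworthy type sends collateral.

collateral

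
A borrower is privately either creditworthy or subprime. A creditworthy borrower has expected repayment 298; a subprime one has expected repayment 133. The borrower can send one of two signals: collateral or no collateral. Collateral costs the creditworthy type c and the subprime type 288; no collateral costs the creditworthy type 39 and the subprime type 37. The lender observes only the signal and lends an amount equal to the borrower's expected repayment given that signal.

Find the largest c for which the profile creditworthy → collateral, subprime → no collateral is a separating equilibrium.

204

Under separation: collateral → creditworthy (pays 298); no collateral → subprime (pays 133).
Subprime: 133 − 37 = 96 ≥ 298 − 288 = 10. Holds regardless of c. ✓
Creditworthy: 298 − c ≥ 133 − 39, so c ≤ 298 − 94 = 204.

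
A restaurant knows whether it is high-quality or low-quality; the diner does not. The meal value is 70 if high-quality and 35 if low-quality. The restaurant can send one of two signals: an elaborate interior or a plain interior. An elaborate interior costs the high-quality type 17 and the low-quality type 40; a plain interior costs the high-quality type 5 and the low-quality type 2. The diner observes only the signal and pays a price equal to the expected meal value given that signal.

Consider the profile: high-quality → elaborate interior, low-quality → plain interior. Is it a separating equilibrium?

Under separation the diner infers type exactly: elaborate interior → high-quality (pays 70), plain interior → low-quality (pays 35).
High-quality: elaborate interior gives 70 − 17 = 53; plain interior gives 35 − 5 = 30. No deviation. ✓
Low-quality: plain interior gives 35 − 2 = 33; elaborate interior gives 70 − 40 = 30. No deviation. ✓
Both incentive constraints hold.

Yes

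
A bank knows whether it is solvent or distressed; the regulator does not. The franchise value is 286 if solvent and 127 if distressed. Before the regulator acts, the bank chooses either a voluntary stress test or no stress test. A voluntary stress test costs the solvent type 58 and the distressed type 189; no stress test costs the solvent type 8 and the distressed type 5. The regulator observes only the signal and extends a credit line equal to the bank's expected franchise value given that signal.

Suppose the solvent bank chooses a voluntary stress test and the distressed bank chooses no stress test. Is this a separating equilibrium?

Yes

Under separation the regulator infers type exactly: stress test → solvent (pays 286), no stress test → distressed (pays 127).
Solvent: stress test gives 286 − 58 = 228; no stress test gives 127 − 8 = 119. No deviation. ✓
Distressed: no stress test gives 127 − 5 = 122; stress test gives 286 − 189 = 97. No deviation. ✓
Neither type gains from mimicking the other.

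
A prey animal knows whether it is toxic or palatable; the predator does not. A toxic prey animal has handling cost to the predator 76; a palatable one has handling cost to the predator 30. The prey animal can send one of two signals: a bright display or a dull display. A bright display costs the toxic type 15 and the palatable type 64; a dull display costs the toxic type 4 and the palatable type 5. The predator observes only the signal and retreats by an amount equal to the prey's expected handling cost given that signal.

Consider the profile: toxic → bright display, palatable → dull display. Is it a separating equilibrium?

Yes

Under separation the predator infers type exactly: bright display → toxic (pays 76), dull display → palatable (pays 30).
Toxic: bright display gives 76 − 15 = 61; dull display gives 30 − 4 = 26. No deviation. ✓
Palatable: dull display gives 30 − 5 = 25; bright display gives 76 − 64 = 12. No deviation. ✓
Neither type gains from mimicking the other.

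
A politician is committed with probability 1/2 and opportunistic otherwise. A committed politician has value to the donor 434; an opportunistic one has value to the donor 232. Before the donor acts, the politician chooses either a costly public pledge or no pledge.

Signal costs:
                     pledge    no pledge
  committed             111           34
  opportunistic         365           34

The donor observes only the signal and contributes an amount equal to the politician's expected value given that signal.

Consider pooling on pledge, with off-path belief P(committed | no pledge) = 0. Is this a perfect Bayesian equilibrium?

At the pooled signal (pledge) the donor holds the prior 1/2 and pays 1/2·434 + 1/2·232 = 333. Off-path (no pledge) belief 0 gives 0·434 + 1·232 = 232.
Committed: pledge gives 333 − 111 = 222; no pledge gives 232 − 34 = 198. Stays. ✓
Opportunistic: pledge gives 333 − 365 = -32; no pledge gives 232 − 34 = 198. Deviates. ✗

No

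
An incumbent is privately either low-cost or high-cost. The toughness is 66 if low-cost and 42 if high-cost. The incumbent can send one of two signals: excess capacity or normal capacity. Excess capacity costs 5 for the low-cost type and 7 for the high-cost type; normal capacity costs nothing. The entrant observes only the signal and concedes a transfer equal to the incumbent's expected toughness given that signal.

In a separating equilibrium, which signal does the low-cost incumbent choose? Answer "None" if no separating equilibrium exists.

Try low-cost → excess capacity, high-cost → normal capacity:
  If types separate, excess capacity earns payment 66 and normal capacity earns 42.
  Low-cost: excess capacity gives 66 − 5 = 61; normal capacity gives 42 − 0 = 42. No deviation. ✓
  High-cost: normal capacity gives 42 − 0 = 42; excess capacity gives 66 − 7 = 59. Would deviate. ✗
Try low-cost → normal capacity, high-cost → excess capacity:
  If types separate, normal capacity earns payment 66 and excess capacity earns 42.
  Low-cost: normal capacity gives 66 − 0 = 66; excess capacity gives 42 − 5 = 37. No deviation. ✓
  High-cost: excess capacity gives 42 − 7 = 35; normal capacity gives 66 − 0 = 66. Would deviate. ✗
Neither assignment is incentive-compatible.

None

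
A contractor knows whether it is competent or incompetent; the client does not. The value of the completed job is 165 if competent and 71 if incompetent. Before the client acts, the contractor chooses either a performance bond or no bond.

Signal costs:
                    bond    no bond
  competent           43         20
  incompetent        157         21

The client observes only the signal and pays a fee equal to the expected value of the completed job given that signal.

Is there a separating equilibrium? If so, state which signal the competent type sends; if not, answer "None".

bond

Try competent → bond, incompetent → no bond:
  If types separate, bond earns payment 165 and no bond earns 71.
  Competent: bond gives 165 − 43 = 122; no bond gives 71 − 20 = 51. No deviation. ✓
  Incompetent: no bond gives 71 − 21 = 50; bond gives 165 − 157 = 8. No deviation. ✓
Both hold — the competent type sends bond.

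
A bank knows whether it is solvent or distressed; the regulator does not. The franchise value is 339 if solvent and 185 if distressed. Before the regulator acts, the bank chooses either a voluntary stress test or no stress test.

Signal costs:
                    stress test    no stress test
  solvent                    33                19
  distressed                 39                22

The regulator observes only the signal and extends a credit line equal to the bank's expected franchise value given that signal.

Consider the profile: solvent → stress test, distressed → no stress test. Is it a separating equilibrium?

No

Under separation the regulator infers type exactly: stress test → solvent (pays 339), no stress test → distressed (pays 185).
Solvent: stress test gives 339 − 33 = 306; no stress test gives 185 − 19 = 166. No deviation. ✓
Distressed: no stress test gives 185 − 22 = 163; stress test gives 339 − 39 = 300. Would deviate. ✗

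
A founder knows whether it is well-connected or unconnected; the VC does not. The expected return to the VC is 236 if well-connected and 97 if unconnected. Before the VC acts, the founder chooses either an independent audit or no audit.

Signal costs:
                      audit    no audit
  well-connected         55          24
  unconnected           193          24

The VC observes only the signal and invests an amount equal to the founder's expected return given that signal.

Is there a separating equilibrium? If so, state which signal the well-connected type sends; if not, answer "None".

Try well-connected → audit, unconnected → no audit:
  If types separate, audit earns payment 236 and no audit earns 97.
  Well-connected: audit gives 236 − 55 = 181; no audit gives 97 − 24 = 73. No deviation. ✓
  Unconnected: no audit gives 97 − 24 = 73; audit gives 236 − 193 = 43. No deviation. ✓
Both hold — the well-connected type sends audit.

audit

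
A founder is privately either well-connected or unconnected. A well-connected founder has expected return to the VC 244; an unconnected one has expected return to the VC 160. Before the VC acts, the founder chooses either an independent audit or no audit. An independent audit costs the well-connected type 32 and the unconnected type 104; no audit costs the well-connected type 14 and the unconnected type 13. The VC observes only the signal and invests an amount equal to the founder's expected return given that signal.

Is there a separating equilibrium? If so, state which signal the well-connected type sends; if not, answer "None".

Try well-connected → audit, unconnected → no audit:
  If types separate, audit earns payment 244 and no audit earns 160.
  Well-connected: audit gives 244 − 32 = 212; no audit gives 160 − 14 = 146. No deviation. ✓
  Unconnected: no audit gives 160 − 13 = 147; audit gives 244 − 104 = 140. No deviation. ✓
Both hold — the well-connected type sends audit.

audit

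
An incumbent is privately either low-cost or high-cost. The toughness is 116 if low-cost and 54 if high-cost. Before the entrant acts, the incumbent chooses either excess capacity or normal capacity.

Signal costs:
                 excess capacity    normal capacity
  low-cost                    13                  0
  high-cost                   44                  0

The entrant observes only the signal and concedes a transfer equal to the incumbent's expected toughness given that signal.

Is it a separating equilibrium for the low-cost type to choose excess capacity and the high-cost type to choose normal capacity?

If types separate, excess capacity earns payment 116 and normal capacity earns 54.
Low-cost: excess capacity gives 116 − 13 = 103; normal capacity gives 54 − 0 = 54. No deviation. ✓
High-cost: normal capacity gives 54 − 0 = 54; excess capacity gives 116 − 44 = 72. Would deviate. ✗

No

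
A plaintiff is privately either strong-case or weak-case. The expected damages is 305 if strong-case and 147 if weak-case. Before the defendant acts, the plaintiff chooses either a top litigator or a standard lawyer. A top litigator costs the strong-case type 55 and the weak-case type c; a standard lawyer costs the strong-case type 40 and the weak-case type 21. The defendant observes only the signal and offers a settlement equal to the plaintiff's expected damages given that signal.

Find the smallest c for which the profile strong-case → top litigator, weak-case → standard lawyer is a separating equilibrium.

179

Under separation: top litigator → strong-case (pays 305); standard lawyer → weak-case (pays 147).
Strong-case: 305 − 55 = 250 ≥ 147 − 40 = 107. Holds regardless of c. ✓
Weak-case: 147 − 21 ≥ 305 − c, so c ≥ 305 − 126 = 179.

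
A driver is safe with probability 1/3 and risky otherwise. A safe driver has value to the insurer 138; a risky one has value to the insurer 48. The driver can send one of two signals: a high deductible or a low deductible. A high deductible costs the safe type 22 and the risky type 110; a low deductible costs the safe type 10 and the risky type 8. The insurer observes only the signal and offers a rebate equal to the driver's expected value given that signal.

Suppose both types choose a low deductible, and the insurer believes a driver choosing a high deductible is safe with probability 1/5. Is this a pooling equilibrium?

Yes

On the equilibrium path (low deductible) the insurer holds the prior 1/3 and pays 1/3·138 + 2/3·48 = 78. Off-path (high deductible) belief 1/5 gives 1/5·138 + 4/5·48 = 66.
Safe: low deductible gives 78 − 10 = 68; high deductible gives 66 − 22 = 44. Stays. ✓
Risky: low deductible gives 78 − 8 = 70; high deductible gives 66 − 110 = -44. Stays. ✓
Beliefs are Bayes-consistent on-path and both types best-respond.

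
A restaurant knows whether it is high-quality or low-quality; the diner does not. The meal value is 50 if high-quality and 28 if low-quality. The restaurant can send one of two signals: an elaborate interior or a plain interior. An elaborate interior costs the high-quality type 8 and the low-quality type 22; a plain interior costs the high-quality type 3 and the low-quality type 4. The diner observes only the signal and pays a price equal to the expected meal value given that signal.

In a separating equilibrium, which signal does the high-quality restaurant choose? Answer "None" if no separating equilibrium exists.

Try high-quality → elaborate interior, low-quality → plain interior:
  If types separate, elaborate interior earns payment 50 and plain interior earns 28.
  High-quality: elaborate interior gives 50 − 8 = 42; plain interior gives 28 − 3 = 25. No deviation. ✓
  Low-quality: plain interior gives 28 − 4 = 24; elaborate interior gives 50 − 22 = 28. Would deviate. ✗
Try high-quality → plain interior, low-quality → elaborate interior:
  If types separate, plain interior earns payment 50 and elaborate interior earns 28.
  High-quality: plain interior gives 50 − 3 = 47; elaborate interior gives 28 − 8 = 20. No deviation. ✓
  Low-quality: elaborate interior gives 28 − 22 = 6; plain interior gives 50 − 4 = 46. Would deviate. ✗
Neither assignment is incentive-compatible.

None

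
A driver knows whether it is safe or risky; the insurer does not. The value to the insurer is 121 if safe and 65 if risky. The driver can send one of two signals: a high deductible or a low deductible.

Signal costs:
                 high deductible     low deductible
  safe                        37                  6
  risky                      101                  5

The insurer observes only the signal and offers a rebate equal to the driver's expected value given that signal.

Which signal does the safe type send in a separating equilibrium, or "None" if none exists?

Try safe → high deductible, risky → low deductible:
  Under separation the insurer infers type exactly: high deductible → safe (pays 121), low deductible → risky (pays 65).
  Safe: high deductible gives 121 − 37 = 84; low deductible gives 65 − 6 = 59. No deviation. ✓
  Risky: low deductible gives 65 − 5 = 60; high deductible gives 121 − 101 = 20. No deviation. ✓
Both hold — the safe type sends high deductible.

high deductible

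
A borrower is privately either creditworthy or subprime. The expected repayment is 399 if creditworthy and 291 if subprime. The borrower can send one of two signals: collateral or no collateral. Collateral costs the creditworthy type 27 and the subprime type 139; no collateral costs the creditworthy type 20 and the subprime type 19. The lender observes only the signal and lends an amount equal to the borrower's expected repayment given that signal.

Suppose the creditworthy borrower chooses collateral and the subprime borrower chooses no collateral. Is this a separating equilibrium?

Yes

Under separation the lender infers type exactly: collateral → creditworthy (pays 399), no collateral → subprime (pays 291).
Creditworthy: collateral gives 399 − 27 = 372; no collateral gives 291 − 20 = 271. No deviation. ✓
Subprime: no collateral gives 291 − 19 = 272; collateral gives 399 − 139 = 260. No deviation. ✓
Neither type gains from mimicking the other.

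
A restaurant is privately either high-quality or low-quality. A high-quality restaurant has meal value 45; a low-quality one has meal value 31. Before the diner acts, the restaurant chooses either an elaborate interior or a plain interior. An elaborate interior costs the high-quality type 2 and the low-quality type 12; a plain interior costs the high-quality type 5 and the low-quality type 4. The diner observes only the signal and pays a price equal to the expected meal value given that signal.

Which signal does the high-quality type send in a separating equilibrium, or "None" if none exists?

Try high-quality → elaborate interior, low-quality → plain interior:
  If types separate, elaborate interior earns payment 45 and plain interior earns 31.
  High-quality: elaborate interior gives 45 − 2 = 43; plain interior gives 31 − 5 = 26. No deviation. ✓
  Low-quality: plain interior gives 31 − 4 = 27; elaborate interior gives 45 − 12 = 33. Would deviate. ✗
Try high-quality → plain interior, low-quality → elaborate interior:
  If types separate, plain interior earns payment 45 and elaborate interior earns 31.
  High-quality: plain interior gives 45 − 5 = 40; elaborate interior gives 31 − 2 = 29. No deviation. ✓
  Low-quality: elaborate interior gives 31 − 12 = 19; plain interior gives 45 − 4 = 41. Would deviate. ✗
Neither assignment is incentive-compatible.

None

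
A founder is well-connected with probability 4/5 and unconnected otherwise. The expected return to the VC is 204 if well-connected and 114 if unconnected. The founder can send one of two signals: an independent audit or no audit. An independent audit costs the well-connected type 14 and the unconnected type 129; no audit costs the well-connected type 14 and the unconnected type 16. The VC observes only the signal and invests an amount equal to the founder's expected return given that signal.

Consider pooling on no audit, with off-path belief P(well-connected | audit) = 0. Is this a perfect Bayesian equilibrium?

On the equilibrium path (no audit) the VC holds the prior 4/5 and pays 4/5·204 + 1/5·114 = 186. Off-path (audit) belief 0 gives 0·204 + 1·114 = 114.
Well-connected: no audit gives 186 − 14 = 172; audit gives 114 − 14 = 100. Stays. ✓
Unconnected: no audit gives 186 − 16 = 170; audit gives 114 − 129 = -15. Stays. ✓
Beliefs are Bayes-consistent on-path and both types best-respond.

Yes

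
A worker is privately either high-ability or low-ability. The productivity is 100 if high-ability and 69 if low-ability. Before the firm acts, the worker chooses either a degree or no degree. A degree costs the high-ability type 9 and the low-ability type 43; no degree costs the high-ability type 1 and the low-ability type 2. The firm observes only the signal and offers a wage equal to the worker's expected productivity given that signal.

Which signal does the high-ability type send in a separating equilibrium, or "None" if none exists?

Try high-ability → degree, low-ability → no degree:
  If types separate, degree earns payment 100 and no degree earns 69.
  High-ability: degree gives 100 − 9 = 91; no degree gives 69 − 1 = 68. No deviation. ✓
  Low-ability: no degree gives 69 − 2 = 67; degree gives 100 − 43 = 57. No deviation. ✓
Both hold — the high-ability type sends degree.

degree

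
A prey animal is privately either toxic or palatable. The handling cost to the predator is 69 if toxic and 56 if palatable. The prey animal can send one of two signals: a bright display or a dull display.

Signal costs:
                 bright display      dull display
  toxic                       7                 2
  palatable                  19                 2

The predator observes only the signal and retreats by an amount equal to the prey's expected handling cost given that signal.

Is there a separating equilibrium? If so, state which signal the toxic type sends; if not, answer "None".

Try toxic → bright display, palatable → dull display:
  Under separation the predator infers type exactly: bright display → toxic (pays 69), dull display → palatable (pays 56).
  Toxic: bright display gives 69 − 7 = 62; dull display gives 56 − 2 = 54. No deviation. ✓
  Palatable: dull display gives 56 − 2 = 54; bright display gives 69 − 19 = 50. No deviation. ✓
Both hold — the toxic type sends bright display.

bright display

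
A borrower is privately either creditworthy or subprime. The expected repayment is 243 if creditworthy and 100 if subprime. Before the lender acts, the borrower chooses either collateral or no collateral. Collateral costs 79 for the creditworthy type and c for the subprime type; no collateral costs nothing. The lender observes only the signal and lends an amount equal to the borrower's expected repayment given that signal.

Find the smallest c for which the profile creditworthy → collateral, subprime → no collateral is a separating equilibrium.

Under separation: collateral → creditworthy (pays 243); no collateral → subprime (pays 100).
Creditworthy: 243 − 79 = 164 ≥ 100 − 0 = 100. Holds regardless of c. ✓
Subprime: 100 − 0 ≥ 243 − c, so c ≥ 243 − 100 = 143.

143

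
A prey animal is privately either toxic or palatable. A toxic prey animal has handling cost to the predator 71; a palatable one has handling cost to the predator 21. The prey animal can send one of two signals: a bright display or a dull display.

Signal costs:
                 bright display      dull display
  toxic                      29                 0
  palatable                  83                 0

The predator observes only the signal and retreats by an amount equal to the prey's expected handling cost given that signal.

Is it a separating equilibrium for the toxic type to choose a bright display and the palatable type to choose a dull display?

Yes

Under separation the predator infers type exactly: bright display → toxic (pays 71), dull display → palatable (pays 21).
Toxic: bright display gives 71 − 29 = 42; dull display gives 21 − 0 = 21. No deviation. ✓
Palatable: dull display gives 21 − 0 = 21; bright display gives 71 − 83 = -12. No deviation. ✓
Both incentive constraints hold.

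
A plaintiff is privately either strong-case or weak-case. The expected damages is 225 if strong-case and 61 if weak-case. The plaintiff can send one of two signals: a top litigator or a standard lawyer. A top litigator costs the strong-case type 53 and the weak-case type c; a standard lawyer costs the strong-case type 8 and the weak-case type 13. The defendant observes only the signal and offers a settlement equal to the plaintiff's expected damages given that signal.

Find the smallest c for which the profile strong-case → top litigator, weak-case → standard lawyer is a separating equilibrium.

Under separation: top litigator → strong-case (pays 225); standard lawyer → weak-case (pays 61).
Strong-case: 225 − 53 = 172 ≥ 61 − 8 = 53. Holds regardless of c. ✓
Weak-case: 61 − 13 ≥ 225 − c, so c ≥ 225 − 48 = 177.

177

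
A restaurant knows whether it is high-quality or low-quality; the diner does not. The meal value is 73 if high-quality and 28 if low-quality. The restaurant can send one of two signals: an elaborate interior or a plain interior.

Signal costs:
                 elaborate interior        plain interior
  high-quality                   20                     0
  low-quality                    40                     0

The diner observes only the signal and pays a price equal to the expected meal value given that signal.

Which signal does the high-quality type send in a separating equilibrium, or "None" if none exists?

None

Try high-quality → elaborate interior, low-quality → plain interior:
  Under separation the diner infers type exactly: elaborate interior → high-quality (pays 73), plain interior → low-quality (pays 28).
  High-quality: elaborate interior gives 73 − 20 = 53; plain interior gives 28 − 0 = 28. No deviation. ✓
  Low-quality: plain interior gives 28 − 0 = 28; elaborate interior gives 73 − 40 = 33. Would deviate. ✗
Try high-quality → plain interior, low-quality → elaborate interior:
  Under separation the diner infers type exactly: plain interior → high-quality (pays 73), elaborate interior → low-quality (pays 28).
  High-quality: plain interior gives 73 − 0 = 73; elaborate interior gives 28 − 20 = 8. No deviation. ✓
  Low-quality: elaborate interior gives 28 − 40 = -12; plain interior gives 73 − 0 = 73. Would deviate. ✗
Neither assignment is incentive-compatible.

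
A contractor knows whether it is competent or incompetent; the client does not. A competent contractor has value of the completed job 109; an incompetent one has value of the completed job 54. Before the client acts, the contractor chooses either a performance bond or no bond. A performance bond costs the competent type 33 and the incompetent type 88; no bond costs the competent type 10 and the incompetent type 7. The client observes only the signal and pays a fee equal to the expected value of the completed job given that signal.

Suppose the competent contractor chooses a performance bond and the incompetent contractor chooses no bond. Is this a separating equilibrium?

If types separate, bond earns payment 109 and no bond earns 54.
Competent: bond gives 109 − 33 = 76; no bond gives 54 − 10 = 44. No deviation. ✓
Incompetent: no bond gives 54 − 7 = 47; bond gives 109 − 88 = 21. No deviation. ✓
Both incentive constraints hold.

Yes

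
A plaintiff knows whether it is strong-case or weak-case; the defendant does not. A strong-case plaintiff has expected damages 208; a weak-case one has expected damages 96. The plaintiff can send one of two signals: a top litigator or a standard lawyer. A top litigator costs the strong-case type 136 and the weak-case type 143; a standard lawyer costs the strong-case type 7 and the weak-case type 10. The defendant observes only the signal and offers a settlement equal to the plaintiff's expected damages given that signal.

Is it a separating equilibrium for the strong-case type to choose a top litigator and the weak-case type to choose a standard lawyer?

No

If types separate, top litigator earns payment 208 and standard lawyer earns 96.
Strong-case: top litigator gives 208 − 136 = 72; standard lawyer gives 96 − 7 = 89. Would deviate. ✗
Weak-case: standard lawyer gives 96 − 10 = 86; top litigator gives 208 − 143 = 65. No deviation. ✓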